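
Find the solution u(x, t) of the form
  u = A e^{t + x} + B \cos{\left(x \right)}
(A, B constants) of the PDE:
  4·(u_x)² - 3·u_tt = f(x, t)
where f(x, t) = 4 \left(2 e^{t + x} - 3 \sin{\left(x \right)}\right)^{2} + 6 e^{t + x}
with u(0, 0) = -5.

Answer: u(x, t) = - 2 e^{t + x} - 3 \cos{\left(x \right)}

Derivation:
Substitute the ansatz u = A e^{t + x} + B \cos{\left(x \right)} into the left-hand side.
Derivatives of the ansatz:
  u_x = A e^{t} e^{x} - B \sin{\left(x \right)}
  u_tt = A e^{t} e^{x}
Term by term:
  4·(u_x)² = 4 A^{2} e^{2 t} e^{2 x} - 8 A B e^{t} e^{x} \sin{\left(x \right)} + 4 B^{2} \sin^{2}{\left(x \right)}
  -3·u_tt = - 3 A e^{t} e^{x}
So the left-hand side equals
  4 A^{2} e^{2 t} e^{2 x} - 8 A B e^{t} e^{x} \sin{\left(x \right)} - 3 A e^{t} e^{x} + 4 B^{2} \sin^{2}{\left(x \right)}
This must equal f(x, t) identically; expanded, f = 16 e^{2 t} e^{2 x} - 48 e^{t} e^{x} \sin{\left(x \right)} + 6 e^{t} e^{x} + 36 \sin^{2}{\left(x \right)}.
Matching coefficients of the independent functions:
  [e^{t} e^{x}]:  - 3 A = 6
  [e^{2 t} e^{2 x}]:  4 A^{2} = 16
  [e^{t} e^{x} \sin{\left(x \right)}]:  - 8 A B = -48
  [\sin^{2}{\left(x \right)}]:  4 B^{2} = 36
Solving: A = -2, B = -3.
Check against the point condition:
  u(0, 0) = -5  ⟹  A + B = -5  ✓
Hence u(x, t) = - 2 e^{t + x} - 3 \cos{\left(x \right)}.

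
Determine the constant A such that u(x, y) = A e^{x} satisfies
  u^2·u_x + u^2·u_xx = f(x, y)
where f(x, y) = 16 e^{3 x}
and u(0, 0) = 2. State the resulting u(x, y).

Answer: u(x, y) = 2 e^{x}

Derivation:
Substitute the ansatz u = A e^{x} into the left-hand side.
Derivatives of the ansatz:
  u_x = A e^{x}
  u_xx = A e^{x}
Term by term:
  u^2·u_x = A^{3} e^{3 x}
  u^2·u_xx = A^{3} e^{3 x}
So the left-hand side equals
  2 A^{3} e^{3 x}
This must equal f(x, y) = 16 e^{3 x} identically.
Matching coefficients of the independent functions:
  [e^{3 x}]:  2 A^{3} = 16
Solving: A = 2.
Check against the point condition:
  u(0, 0) = 2  ⟹  A = 2  ✓
Hence u(x, y) = 2 e^{x}.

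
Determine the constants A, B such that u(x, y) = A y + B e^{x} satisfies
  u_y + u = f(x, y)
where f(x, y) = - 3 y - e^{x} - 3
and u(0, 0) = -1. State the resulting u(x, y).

Answer: u(x, y) = - 3 y - e^{x}

Derivation:
Substitute the ansatz u = A y + B e^{x} into the left-hand side.
Derivatives of the ansatz:
  u_y = A
Term by term:
  u_y = A
  u = A y + B e^{x}
So the left-hand side equals
  A y + A + B e^{x}
This must equal f(x, y) = - 3 y - e^{x} - 3 identically.
Matching coefficients of the independent functions:
  [constant term, y]:  A = -3
  [e^{x}]:  B = -1
Solving: A = -3, B = -1.
Check against the point condition:
  u(0, 0) = -1  ⟹  B = -1  ✓
Hence u(x, y) = - 3 y - e^{x}.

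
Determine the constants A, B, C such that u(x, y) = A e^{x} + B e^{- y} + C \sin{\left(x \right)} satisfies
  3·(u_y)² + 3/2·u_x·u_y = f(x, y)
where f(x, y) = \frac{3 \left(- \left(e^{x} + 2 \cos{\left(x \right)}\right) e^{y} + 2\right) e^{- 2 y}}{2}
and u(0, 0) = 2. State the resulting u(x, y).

Substitute the ansatz u = A e^{x} + B e^{- y} + C \sin{\left(x \right)} into the left-hand side.
Derivatives of the ansatz:
  u_y = - B e^{- y}
  u_x = A e^{x} + C \cos{\left(x \right)}
Term by term:
  3·(u_y)² = 3 B^{2} e^{- 2 y}
  3/2·u_x·u_y = - \frac{3 A B e^{x} e^{- y}}{2} - \frac{3 B C e^{- y} \cos{\left(x \right)}}{2}
So the left-hand side equals
  - \frac{3 A B e^{x} e^{- y}}{2} + 3 B^{2} e^{- 2 y} - \frac{3 B C e^{- y} \cos{\left(x \right)}}{2}
This must equal f(x, y) identically; expanded, f = - \frac{3 e^{x} e^{- y}}{2} - 3 e^{- y} \cos{\left(x \right)} + 3 e^{- 2 y}.
Matching coefficients of the independent functions:
  [e^{x} e^{- y}]:  - \frac{3 A B}{2} = - \frac{3}{2}
  [e^{- y} \cos{\left(x \right)}]:  - \frac{3 B C}{2} = -3
  [e^{- 2 y}]:  3 B^{2} = 3
These equations allow (A, B, C) = (-1, -1, -2) or (1, 1, 2).
Impose the point condition(s):
  u(0, 0) = 2  ⟹  A + B = 2
Only A = 1, B = 1, C = 2 satisfies everything.
Hence u(x, y) = e^{x} + 2 \sin{\left(x \right)} + e^{- y}.

Answer: u(x, y) = e^{x} + 2 \sin{\left(x \right)} + e^{- y}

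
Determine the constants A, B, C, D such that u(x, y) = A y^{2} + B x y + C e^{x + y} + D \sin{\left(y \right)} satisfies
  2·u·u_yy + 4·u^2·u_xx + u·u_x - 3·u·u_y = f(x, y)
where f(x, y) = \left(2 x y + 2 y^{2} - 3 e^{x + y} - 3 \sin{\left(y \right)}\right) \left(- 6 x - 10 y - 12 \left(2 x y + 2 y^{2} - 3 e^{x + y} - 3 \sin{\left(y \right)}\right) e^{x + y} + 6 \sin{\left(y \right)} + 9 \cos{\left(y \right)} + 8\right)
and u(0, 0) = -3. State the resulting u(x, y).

Substitute the ansatz u = A y^{2} + B x y + C e^{x + y} + D \sin{\left(y \right)} into the left-hand side.
Derivatives of the ansatz:
  u_yy = 2 A + C e^{x} e^{y} - D \sin{\left(y \right)}
  u_xx = C e^{x} e^{y}
  u_x = B y + C e^{x} e^{y}
  u_y = 2 A y + B x + C e^{x} e^{y} + D \cos{\left(y \right)}
Term by term:
  2·u·u_yy = 4 A^{2} y^{2} + 4 A B x y + 2 A C y^{2} e^{x} e^{y} + 4 A C e^{x} e^{y} - 2 A D y^{2} \sin{\left(y \right)} + 4 A D \sin{\left(y \right)} + 2 B C x y e^{x} e^{y} - 2 B D x y \sin{\left(y \right)} + 2 C^{2} e^{2 x} e^{2 y} - 2 D^{2} \sin^{2}{\left(y \right)}
  4·u^2·u_xx = 4 A^{2} C y^{4} e^{x} e^{y} + 8 A B C x y^{3} e^{x} e^{y} + 8 A C^{2} y^{2} e^{2 x} e^{2 y} + 8 A C D y^{2} e^{x} e^{y} \sin{\left(y \right)} + 4 B^{2} C x^{2} y^{2} e^{x} e^{y} + 8 B C^{2} x y e^{2 x} e^{2 y} + 8 B C D x y e^{x} e^{y} \sin{\left(y \right)} + 4 C^{3} e^{3 x} e^{3 y} + 8 C^{2} D e^{2 x} e^{2 y} \sin{\left(y \right)} + 4 C D^{2} e^{x} e^{y} \sin^{2}{\left(y \right)}
  u·u_x = A B y^{3} + A C y^{2} e^{x} e^{y} + B^{2} x y^{2} + B C x y e^{x} e^{y} + B C y e^{x} e^{y} + B D y \sin{\left(y \right)} + C^{2} e^{2 x} e^{2 y} + C D e^{x} e^{y} \sin{\left(y \right)}
  -3·u·u_y = - 6 A^{2} y^{3} - 9 A B x y^{2} - 3 A C y^{2} e^{x} e^{y} - 6 A C y e^{x} e^{y} - 3 A D y^{2} \cos{\left(y \right)} - 6 A D y \sin{\left(y \right)} - 3 B^{2} x^{2} y - 3 B C x y e^{x} e^{y} - 3 B C x e^{x} e^{y} - 3 B D x y \cos{\left(y \right)} - 3 B D x \sin{\left(y \right)} - 3 C^{2} e^{2 x} e^{2 y} - 3 C D e^{x} e^{y} \sin{\left(y \right)} - 3 C D e^{x} e^{y} \cos{\left(y \right)} - 3 D^{2} \sin{\left(y \right)} \cos{\left(y \right)}
Sum these and collect like terms in the independent variables.
This must equal f(x, y) identically; expanded, f = - 48 x^{2} y^{2} e^{x} e^{y} - 12 x^{2} y - 96 x y^{3} e^{x} e^{y} - 32 x y^{2} + 144 x y e^{2 x} e^{2 y} + 144 x y e^{x} e^{y} \sin{\left(y \right)} + 12 x y \sin{\left(y \right)} + 18 x y \cos{\left(y \right)} + 16 x y + 18 x e^{x} e^{y} + 18 x \sin{\left(y \right)} - 48 y^{4} e^{x} e^{y} - 20 y^{3} + 144 y^{2} e^{2 x} e^{2 y} + 144 y^{2} e^{x} e^{y} \sin{\left(y \right)} + 12 y^{2} \sin{\left(y \right)} + 18 y^{2} \cos{\left(y \right)} + 16 y^{2} + 30 y e^{x} e^{y} + 30 y \sin{\left(y \right)} - 108 e^{3 x} e^{3 y} - 216 e^{2 x} e^{2 y} \sin{\left(y \right)} - 108 e^{x} e^{y} \sin^{2}{\left(y \right)} - 18 e^{x} e^{y} \sin{\left(y \right)} - 27 e^{x} e^{y} \cos{\left(y \right)} - 24 e^{x} e^{y} - 18 \sin^{2}{\left(y \right)} - 27 \sin{\left(y \right)} \cos{\left(y \right)} - 24 \sin{\left(y \right)}.
Matching coefficients of the independent functions:
(each divided by its leading coefficient; functions giving the same equation are listed together)
  [y^{2}]:  A^{2} - 4 = 0
  [y^{3}]:  A^{2} - \frac{A B}{6} - \frac{10}{3} = 0
  [x y]:  A B - 4 = 0
  [x y^{2}]:  A B - \frac{B^{2}}{9} - \frac{32}{9} = 0
  [x \sin{\left(y \right)}, x y \sin{\left(y \right)}, x y \cos{\left(y \right)}]:  B D + 6 = 0
  [x^{2} y]:  B^{2} - 4 = 0
  [y \sin{\left(y \right)}]:  A D - \frac{B D}{6} + 5 = 0
  [y^{2} \sin{\left(y \right)}, y^{2} \cos{\left(y \right)}, \sin{\left(y \right)}]:  A D + 6 = 0
  [e^{x} e^{y}]:  A C + 6 = 0
  [e^{3 x} e^{3 y}]:  C^{3} + 27 = 0
  [\sin{\left(y \right)} \cos{\left(y \right)}, \sin^{2}{\left(y \right)}]:  D^{2} - 9 = 0
  [x e^{x} e^{y}]:  B C + 6 = 0
  [y e^{x} e^{y}]:  A C - \frac{B C}{6} + 5 = 0
  [y^{2} e^{2 x} e^{2 y}]:  A C^{2} - 18 = 0
  [y^{4} e^{x} e^{y}]:  A^{2} C + 12 = 0
  [e^{x} e^{y} \sin{\left(y \right)}, e^{x} e^{y} \cos{\left(y \right)}]:  C D - 9 = 0
  [e^{x} e^{y} \sin^{2}{\left(y \right)}]:  C D^{2} + 27 = 0
  [e^{2 x} e^{2 y} \sin{\left(y \right)}]:  C^{2} D + 27 = 0
  [x y e^{2 x} e^{2 y}]:  B C^{2} - 18 = 0
  [x y^{3} e^{x} e^{y}]:  A B C + 12 = 0
  [x^{2} y^{2} e^{x} e^{y}]:  B^{2} C + 12 = 0
  [y^{2} e^{x} e^{y} \sin{\left(y \right)}]:  A C D - 18 = 0
  [x y e^{x} e^{y} \sin{\left(y \right)}]:  B C D - 18 = 0
Solving: A = 2, B = 2, C = -3, D = -3.
Check against the point condition:
  u(0, 0) = -3  ⟹  C = -3  ✓
Hence u(x, y) = 2 x y + 2 y^{2} - 3 e^{x + y} - 3 \sin{\left(y \right)}.

Answer: u(x, y) = 2 x y + 2 y^{2} - 3 e^{x + y} - 3 \sin{\left(y \right)}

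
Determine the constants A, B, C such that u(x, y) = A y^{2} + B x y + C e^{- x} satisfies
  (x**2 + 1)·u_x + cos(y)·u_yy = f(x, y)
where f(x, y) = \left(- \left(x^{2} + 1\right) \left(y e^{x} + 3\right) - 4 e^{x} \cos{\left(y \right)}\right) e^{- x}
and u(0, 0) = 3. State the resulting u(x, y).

Answer: u(x, y) = - x y - 2 y^{2} + 3 e^{- x}

Derivation:
Substitute the ansatz u = A y^{2} + B x y + C e^{- x} into the left-hand side.
Derivatives of the ansatz:
  u_x = B y - C e^{- x}
  u_yy = 2 A
Term by term:
  (x**2 + 1)·u_x = B x^{2} y + B y - C x^{2} e^{- x} - C e^{- x}
  cos(y)·u_yy = 2 A \cos{\left(y \right)}
So the left-hand side equals
  2 A \cos{\left(y \right)} + B x^{2} y + B y - C x^{2} e^{- x} - C e^{- x}
This must equal f(x, y) identically; expanded, f = - x^{2} y - 3 x^{2} e^{- x} - y - 4 \cos{\left(y \right)} - 3 e^{- x}.
Matching coefficients of the independent functions:
  [y, x^{2} y]:  B = -1
  [x^{2} e^{- x}, e^{- x}]:  - C = -3
  [\cos{\left(y \right)}]:  2 A = -4
Solving: A = -2, B = -1, C = 3.
Check against the point condition:
  u(0, 0) = 3  ⟹  C = 3  ✓
Hence u(x, y) = - x y - 2 y^{2} + 3 e^{- x}.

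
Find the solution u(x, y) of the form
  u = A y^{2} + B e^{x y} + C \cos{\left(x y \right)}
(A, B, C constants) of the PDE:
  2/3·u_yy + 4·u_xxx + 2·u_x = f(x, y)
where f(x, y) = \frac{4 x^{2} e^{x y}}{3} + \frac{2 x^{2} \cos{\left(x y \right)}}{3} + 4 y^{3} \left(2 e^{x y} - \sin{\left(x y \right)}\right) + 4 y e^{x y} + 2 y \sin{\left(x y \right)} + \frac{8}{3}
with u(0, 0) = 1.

Substitute the ansatz u = A y^{2} + B e^{x y} + C \cos{\left(x y \right)} into the left-hand side.
Derivatives of the ansatz:
  u_yy = 2 A + B x^{2} e^{x y} - C x^{2} \cos{\left(x y \right)}
  u_xxx = B y^{3} e^{x y} + C y^{3} \sin{\left(x y \right)}
  u_x = B y e^{x y} - C y \sin{\left(x y \right)}
Term by term:
  2/3·u_yy = \frac{4 A}{3} + \frac{2 B x^{2} e^{x y}}{3} - \frac{2 C x^{2} \cos{\left(x y \right)}}{3}
  4·u_xxx = 4 B y^{3} e^{x y} + 4 C y^{3} \sin{\left(x y \right)}
  2·u_x = 2 B y e^{x y} - 2 C y \sin{\left(x y \right)}
So the left-hand side equals
  \frac{4 A}{3} + \frac{2 B x^{2} e^{x y}}{3} + 4 B y^{3} e^{x y} + 2 B y e^{x y} - \frac{2 C x^{2} \cos{\left(x y \right)}}{3} + 4 C y^{3} \sin{\left(x y \right)} - 2 C y \sin{\left(x y \right)}
This must equal f(x, y) identically; expanded, f = \frac{4 x^{2} e^{x y}}{3} + \frac{2 x^{2} \cos{\left(x y \right)}}{3} + 8 y^{3} e^{x y} - 4 y^{3} \sin{\left(x y \right)} + 4 y e^{x y} + 2 y \sin{\left(x y \right)} + \frac{8}{3}.
Matching coefficients of the independent functions:
  [constant term]:  \frac{4 A}{3} = \frac{8}{3}
  [x^{2} e^{x y}]:  \frac{2 B}{3} = \frac{4}{3}
  [x^{2} \cos{\left(x y \right)}]:  - \frac{2 C}{3} = \frac{2}{3}
  [y e^{x y}]:  2 B = 4
  [y \sin{\left(x y \right)}]:  - 2 C = 2
  [y^{3} e^{x y}]:  4 B = 8
  [y^{3} \sin{\left(x y \right)}]:  4 C = -4
Solving: A = 2, B = 2, C = -1.
Check against the point condition:
  u(0, 0) = 1  ⟹  B + C = 1  ✓
Hence u(x, y) = 2 y^{2} + 2 e^{x y} - \cos{\left(x y \right)}.

Answer: u(x, y) = 2 y^{2} + 2 e^{x y} - \cos{\left(x y \right)}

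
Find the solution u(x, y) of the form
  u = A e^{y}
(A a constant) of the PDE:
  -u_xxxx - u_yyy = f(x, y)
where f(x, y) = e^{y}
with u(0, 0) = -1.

Substitute the ansatz u = A e^{y} into the left-hand side.
Derivatives of the ansatz:
  u_xxxx = 0
  u_yyy = A e^{y}
Term by term:
  -u_xxxx = 0
  -u_yyy = - A e^{y}
So the left-hand side equals
  - A e^{y}
This must equal f(x, y) = e^{y} identically.
Matching coefficients of the independent functions:
  [e^{y}]:  - A = 1
Solving: A = -1.
Check against the point condition:
  u(0, 0) = -1  ⟹  A = -1  ✓
Hence u(x, y) = - e^{y}.

Answer: u(x, y) = - e^{y}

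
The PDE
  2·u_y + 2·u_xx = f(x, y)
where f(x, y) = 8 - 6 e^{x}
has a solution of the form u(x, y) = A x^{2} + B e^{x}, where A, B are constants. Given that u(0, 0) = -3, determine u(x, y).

Answer: u(x, y) = 2 x^{2} - 3 e^{x}

Derivation:
Substitute the ansatz u = A x^{2} + B e^{x} into the left-hand side.
Derivatives of the ansatz:
  u_y = 0
  u_xx = 2 A + B e^{x}
Term by term:
  2·u_y = 0
  2·u_xx = 4 A + 2 B e^{x}
So the left-hand side equals
  4 A + 2 B e^{x}
This must equal f(x, y) = 8 - 6 e^{x} identically.
Matching coefficients of the independent functions:
  [constant term]:  4 A = 8
  [e^{x}]:  2 B = -6
Solving: A = 2, B = -3.
Check against the point condition:
  u(0, 0) = -3  ⟹  B = -3  ✓
Hence u(x, y) = 2 x^{2} - 3 e^{x}.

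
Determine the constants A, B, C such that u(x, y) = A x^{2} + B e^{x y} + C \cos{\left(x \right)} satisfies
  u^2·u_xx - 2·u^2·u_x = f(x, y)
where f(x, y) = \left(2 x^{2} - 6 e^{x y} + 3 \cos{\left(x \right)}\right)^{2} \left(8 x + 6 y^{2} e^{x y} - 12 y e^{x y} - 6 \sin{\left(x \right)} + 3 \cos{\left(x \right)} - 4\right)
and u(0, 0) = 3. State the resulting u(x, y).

Substitute the ansatz u = A x^{2} + B e^{x y} + C \cos{\left(x \right)} into the left-hand side.
Derivatives of the ansatz:
  u_xx = 2 A + B y^{2} e^{x y} - C \cos{\left(x \right)}
  u_x = 2 A x + B y e^{x y} - C \sin{\left(x \right)}
Term by term:
  u^2·u_xx = 2 A^{3} x^{4} + A^{2} B x^{4} y^{2} e^{x y} + 4 A^{2} B x^{2} e^{x y} - A^{2} C x^{4} \cos{\left(x \right)} + 4 A^{2} C x^{2} \cos{\left(x \right)} + 2 A B^{2} x^{2} y^{2} e^{2 x y} + 2 A B^{2} e^{2 x y} + 2 A B C x^{2} y^{2} e^{x y} \cos{\left(x \right)} - 2 A B C x^{2} e^{x y} \cos{\left(x \right)} + 4 A B C e^{x y} \cos{\left(x \right)} - 2 A C^{2} x^{2} \cos^{2}{\left(x \right)} + 2 A C^{2} \cos^{2}{\left(x \right)} + B^{3} y^{2} e^{3 x y} + 2 B^{2} C y^{2} e^{2 x y} \cos{\left(x \right)} - B^{2} C e^{2 x y} \cos{\left(x \right)} + B C^{2} y^{2} e^{x y} \cos^{2}{\left(x \right)} - 2 B C^{2} e^{x y} \cos^{2}{\left(x \right)} - C^{3} \cos^{3}{\left(x \right)}
  -2·u^2·u_x = - 4 A^{3} x^{5} - 2 A^{2} B x^{4} y e^{x y} - 8 A^{2} B x^{3} e^{x y} + 2 A^{2} C x^{4} \sin{\left(x \right)} - 8 A^{2} C x^{3} \cos{\left(x \right)} - 4 A B^{2} x^{2} y e^{2 x y} - 4 A B^{2} x e^{2 x y} - 4 A B C x^{2} y e^{x y} \cos{\left(x \right)} + 4 A B C x^{2} e^{x y} \sin{\left(x \right)} - 8 A B C x e^{x y} \cos{\left(x \right)} + 4 A C^{2} x^{2} \sin{\left(x \right)} \cos{\left(x \right)} - 4 A C^{2} x \cos^{2}{\left(x \right)} - 2 B^{3} y e^{3 x y} - 4 B^{2} C y e^{2 x y} \cos{\left(x \right)} + 2 B^{2} C e^{2 x y} \sin{\left(x \right)} - 2 B C^{2} y e^{x y} \cos^{2}{\left(x \right)} + 4 B C^{2} e^{x y} \sin{\left(x \right)} \cos{\left(x \right)} + 2 C^{3} \sin{\left(x \right)} \cos^{2}{\left(x \right)}
Sum these and collect like terms in the independent variables.
This must equal f(x, y) identically; expanded, f = 32 x^{5} + 24 x^{4} y^{2} e^{x y} - 48 x^{4} y e^{x y} - 24 x^{4} \sin{\left(x \right)} + 12 x^{4} \cos{\left(x \right)} - 16 x^{4} - 192 x^{3} e^{x y} + 96 x^{3} \cos{\left(x \right)} - 144 x^{2} y^{2} e^{2 x y} + 72 x^{2} y^{2} e^{x y} \cos{\left(x \right)} + 288 x^{2} y e^{2 x y} - 144 x^{2} y e^{x y} \cos{\left(x \right)} + 144 x^{2} e^{x y} \sin{\left(x \right)} - 72 x^{2} e^{x y} \cos{\left(x \right)} + 96 x^{2} e^{x y} - 72 x^{2} \sin{\left(x \right)} \cos{\left(x \right)} + 36 x^{2} \cos^{2}{\left(x \right)} - 48 x^{2} \cos{\left(x \right)} + 288 x e^{2 x y} - 288 x e^{x y} \cos{\left(x \right)} + 72 x \cos^{2}{\left(x \right)} + 216 y^{2} e^{3 x y} - 216 y^{2} e^{2 x y} \cos{\left(x \right)} + 54 y^{2} e^{x y} \cos^{2}{\left(x \right)} - 432 y e^{3 x y} + 432 y e^{2 x y} \cos{\left(x \right)} - 108 y e^{x y} \cos^{2}{\left(x \right)} - 216 e^{2 x y} \sin{\left(x \right)} + 108 e^{2 x y} \cos{\left(x \right)} - 144 e^{2 x y} + 216 e^{x y} \sin{\left(x \right)} \cos{\left(x \right)} - 108 e^{x y} \cos^{2}{\left(x \right)} + 144 e^{x y} \cos{\left(x \right)} - 54 \sin{\left(x \right)} \cos^{2}{\left(x \right)} + 27 \cos^{3}{\left(x \right)} - 36 \cos^{2}{\left(x \right)}.
Matching coefficients of the independent functions:
(each divided by its leading coefficient; functions giving the same equation are listed together)
  [x^{4}, x^{5}]:  A^{3} + 8 = 0
  [x e^{2 x y}, x^{2} y e^{2 x y}, x^{2} y^{2} e^{2 x y}, …]:  A B^{2} + 72 = 0
  [x \cos^{2}{\left(x \right)}, x^{2} \cos^{2}{\left(x \right)}, x^{2} \sin{\left(x \right)} \cos{\left(x \right)}, …]:  A C^{2} + 18 = 0
  [x^{2} e^{x y}, x^{3} e^{x y}, x^{4} y e^{x y}, …]:  A^{2} B - 24 = 0
  [x^{2} \cos{\left(x \right)}, x^{3} \cos{\left(x \right)}, x^{4} \sin{\left(x \right)}, …]:  A^{2} C + 12 = 0
  [y e^{3 x y}, y^{2} e^{3 x y}]:  B^{3} - 216 = 0
  [e^{x y} \cos{\left(x \right)}, x e^{x y} \cos{\left(x \right)}, x^{2} e^{x y} \sin{\left(x \right)}, …]:  A B C - 36 = 0
  [e^{x y} \cos^{2}{\left(x \right)}, y e^{x y} \cos^{2}{\left(x \right)}, y^{2} e^{x y} \cos^{2}{\left(x \right)}, …]:  B C^{2} - 54 = 0
  [e^{2 x y} \sin{\left(x \right)}, e^{2 x y} \cos{\left(x \right)}, y e^{2 x y} \cos{\left(x \right)}, …]:  B^{2} C + 108 = 0
  [\sin{\left(x \right)} \cos^{2}{\left(x \right)}, \cos^{3}{\left(x \right)}]:  C^{3} + 27 = 0
Solving: A = -2, B = 6, C = -3.
Check against the point condition:
  u(0, 0) = 3  ⟹  B + C = 3  ✓
Hence u(x, y) = - 2 x^{2} + 6 e^{x y} - 3 \cos{\left(x \right)}.

Answer: u(x, y) = - 2 x^{2} + 6 e^{x y} - 3 \cos{\left(x \right)}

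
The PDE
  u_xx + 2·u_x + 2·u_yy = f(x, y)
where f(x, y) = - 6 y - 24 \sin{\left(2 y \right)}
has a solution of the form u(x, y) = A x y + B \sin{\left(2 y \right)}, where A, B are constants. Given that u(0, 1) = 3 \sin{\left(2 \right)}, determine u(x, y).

Answer: u(x, y) = - 3 x y + 3 \sin{\left(2 y \right)}

Derivation:
Substitute the ansatz u = A x y + B \sin{\left(2 y \right)} into the left-hand side.
Derivatives of the ansatz:
  u_xx = 0
  u_x = A y
  u_yy = - 4 B \sin{\left(2 y \right)}
Term by term:
  u_xx = 0
  2·u_x = 2 A y
  2·u_yy = - 8 B \sin{\left(2 y \right)}
So the left-hand side equals
  2 A y - 8 B \sin{\left(2 y \right)}
This must equal f(x, y) = - 6 y - 24 \sin{\left(2 y \right)} identically.
Matching coefficients of the independent functions:
  [y]:  2 A = -6
  [\sin{\left(2 y \right)}]:  - 8 B = -24
Solving: A = -3, B = 3.
Check against the point condition:
  u(0, 1) = 3 \sin{\left(2 \right)}  ⟹  B \sin{\left(2 \right)} = 3 \sin{\left(2 \right)}  ✓
Hence u(x, y) = - 3 x y + 3 \sin{\left(2 y \right)}.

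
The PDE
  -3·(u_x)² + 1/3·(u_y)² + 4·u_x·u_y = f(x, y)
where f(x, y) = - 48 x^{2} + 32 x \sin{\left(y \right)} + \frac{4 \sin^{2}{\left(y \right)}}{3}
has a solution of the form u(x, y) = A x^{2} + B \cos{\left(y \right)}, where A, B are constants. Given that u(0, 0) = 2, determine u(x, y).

Substitute the ansatz u = A x^{2} + B \cos{\left(y \right)} into the left-hand side.
Derivatives of the ansatz:
  u_x = 2 A x
  u_y = - B \sin{\left(y \right)}
Term by term:
  -3·(u_x)² = - 12 A^{2} x^{2}
  1/3·(u_y)² = \frac{B^{2} \sin^{2}{\left(y \right)}}{3}
  4·u_x·u_y = - 8 A B x \sin{\left(y \right)}
So the left-hand side equals
  - 12 A^{2} x^{2} - 8 A B x \sin{\left(y \right)} + \frac{B^{2} \sin^{2}{\left(y \right)}}{3}
This must equal f(x, y) = - 48 x^{2} + 32 x \sin{\left(y \right)} + \frac{4 \sin^{2}{\left(y \right)}}{3} identically.
Matching coefficients of the independent functions:
  [x^{2}]:  - 12 A^{2} = -48
  [x \sin{\left(y \right)}]:  - 8 A B = 32
  [\sin^{2}{\left(y \right)}]:  \frac{B^{2}}{3} = \frac{4}{3}
These equations allow (A, B) = (-2, 2) or (2, -2).
Impose the point condition(s):
  u(0, 0) = 2  ⟹  B = 2
Only A = -2, B = 2 satisfies everything.
Hence u(x, y) = - 2 x^{2} + 2 \cos{\left(y \right)}.

Answer: u(x, y) = - 2 x^{2} + 2 \cos{\left(y \right)}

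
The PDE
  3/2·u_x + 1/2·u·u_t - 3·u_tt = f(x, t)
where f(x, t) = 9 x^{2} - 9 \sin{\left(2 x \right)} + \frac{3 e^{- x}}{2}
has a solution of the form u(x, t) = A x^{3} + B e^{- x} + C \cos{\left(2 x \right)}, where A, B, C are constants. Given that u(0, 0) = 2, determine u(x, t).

Substitute the ansatz u = A x^{3} + B e^{- x} + C \cos{\left(2 x \right)} into the left-hand side.
Derivatives of the ansatz:
  u_x = 3 A x^{2} - B e^{- x} - 2 C \sin{\left(2 x \right)}
  u_t = 0
  u_tt = 0
Term by term:
  3/2·u_x = \frac{9 A x^{2}}{2} - \frac{3 B e^{- x}}{2} - 3 C \sin{\left(2 x \right)}
  1/2·u·u_t = 0
  -3·u_tt = 0
So the left-hand side equals
  \frac{9 A x^{2}}{2} - \frac{3 B e^{- x}}{2} - 3 C \sin{\left(2 x \right)}
This must equal f(x, t) = 9 x^{2} - 9 \sin{\left(2 x \right)} + \frac{3 e^{- x}}{2} identically.
Matching coefficients of the independent functions:
  [x^{2}]:  \frac{9 A}{2} = 9
  [e^{- x}]:  - \frac{3 B}{2} = \frac{3}{2}
  [\sin{\left(2 x \right)}]:  - 3 C = -9
Solving: A = 2, B = -1, C = 3.
Check against the point condition:
  u(0, 0) = 2  ⟹  B + C = 2  ✓
Hence u(x, t) = 2 x^{3} + 3 \cos{\left(2 x \right)} - e^{- x}.

Answer: u(x, t) = 2 x^{3} + 3 \cos{\left(2 x \right)} - e^{- x}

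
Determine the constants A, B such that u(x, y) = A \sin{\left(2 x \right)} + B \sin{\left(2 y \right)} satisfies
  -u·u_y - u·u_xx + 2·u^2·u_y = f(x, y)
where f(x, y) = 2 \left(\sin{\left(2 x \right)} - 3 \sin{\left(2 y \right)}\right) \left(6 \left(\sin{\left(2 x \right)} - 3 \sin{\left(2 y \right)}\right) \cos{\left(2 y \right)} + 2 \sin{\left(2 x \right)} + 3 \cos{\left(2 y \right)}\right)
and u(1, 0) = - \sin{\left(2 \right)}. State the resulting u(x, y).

Substitute the ansatz u = A \sin{\left(2 x \right)} + B \sin{\left(2 y \right)} into the left-hand side.
Derivatives of the ansatz:
  u_y = 2 B \cos{\left(2 y \right)}
  u_xx = - 4 A \sin{\left(2 x \right)}
Term by term:
  -u·u_y = - 2 A B \sin{\left(2 x \right)} \cos{\left(2 y \right)} - 2 B^{2} \sin{\left(2 y \right)} \cos{\left(2 y \right)}
  -u·u_xx = 4 A^{2} \sin^{2}{\left(2 x \right)} + 4 A B \sin{\left(2 x \right)} \sin{\left(2 y \right)}
  2·u^2·u_y = 4 A^{2} B \sin^{2}{\left(2 x \right)} \cos{\left(2 y \right)} + 8 A B^{2} \sin{\left(2 x \right)} \sin{\left(2 y \right)} \cos{\left(2 y \right)} + 4 B^{3} \sin^{2}{\left(2 y \right)} \cos{\left(2 y \right)}
So the left-hand side equals
  4 A^{2} B \sin^{2}{\left(2 x \right)} \cos{\left(2 y \right)} + 4 A^{2} \sin^{2}{\left(2 x \right)} + 8 A B^{2} \sin{\left(2 x \right)} \sin{\left(2 y \right)} \cos{\left(2 y \right)} + 4 A B \sin{\left(2 x \right)} \sin{\left(2 y \right)} - 2 A B \sin{\left(2 x \right)} \cos{\left(2 y \right)} + 4 B^{3} \sin^{2}{\left(2 y \right)} \cos{\left(2 y \right)} - 2 B^{2} \sin{\left(2 y \right)} \cos{\left(2 y \right)}
This must equal f(x, y) identically; expanded, f = 12 \sin^{2}{\left(2 x \right)} \cos{\left(2 y \right)} + 4 \sin^{2}{\left(2 x \right)} - 72 \sin{\left(2 x \right)} \sin{\left(2 y \right)} \cos{\left(2 y \right)} - 12 \sin{\left(2 x \right)} \sin{\left(2 y \right)} + 6 \sin{\left(2 x \right)} \cos{\left(2 y \right)} + 108 \sin^{2}{\left(2 y \right)} \cos{\left(2 y \right)} - 18 \sin{\left(2 y \right)} \cos{\left(2 y \right)}.
Matching coefficients of the independent functions:
  [\sin{\left(2 x \right)} \sin{\left(2 y \right)}]:  4 A B = -12
  [\sin{\left(2 x \right)} \cos{\left(2 y \right)}]:  - 2 A B = 6
  [\sin^{2}{\left(2 x \right)} \cos{\left(2 y \right)}]:  4 A^{2} B = 12
  [\sin{\left(2 y \right)} \cos{\left(2 y \right)}]:  - 2 B^{2} = -18
  [\sin^{2}{\left(2 y \right)} \cos{\left(2 y \right)}]:  4 B^{3} = 108
  [\sin{\left(2 x \right)} \sin{\left(2 y \right)} \cos{\left(2 y \right)}]:  8 A B^{2} = -72
  [\sin^{2}{\left(2 x \right)}]:  4 A^{2} = 4
Solving: A = -1, B = 3.
Check against the point condition:
  u(1, 0) = - \sin{\left(2 \right)}  ⟹  A \sin{\left(2 \right)} = - \sin{\left(2 \right)}  ✓
Hence u(x, y) = - \sin{\left(2 x \right)} + 3 \sin{\left(2 y \right)}.

Answer: u(x, y) = - \sin{\left(2 x \right)} + 3 \sin{\left(2 y \right)}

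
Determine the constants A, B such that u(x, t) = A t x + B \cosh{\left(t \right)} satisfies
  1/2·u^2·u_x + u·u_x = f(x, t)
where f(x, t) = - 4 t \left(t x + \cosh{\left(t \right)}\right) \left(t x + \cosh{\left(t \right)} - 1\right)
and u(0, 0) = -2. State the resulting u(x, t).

Substitute the ansatz u = A t x + B \cosh{\left(t \right)} into the left-hand side.
Derivatives of the ansatz:
  u_x = A t
Term by term:
  1/2·u^2·u_x = \frac{A^{3} t^{3} x^{2}}{2} + A^{2} B t^{2} x \cosh{\left(t \right)} + \frac{A B^{2} t \cosh^{2}{\left(t \right)}}{2}
  u·u_x = A^{2} t^{2} x + A B t \cosh{\left(t \right)}
So the left-hand side equals
  \frac{A^{3} t^{3} x^{2}}{2} + A^{2} B t^{2} x \cosh{\left(t \right)} + A^{2} t^{2} x + \frac{A B^{2} t \cosh^{2}{\left(t \right)}}{2} + A B t \cosh{\left(t \right)}
This must equal f(x, t) identically; expanded, f = - 4 t^{3} x^{2} - 8 t^{2} x \cosh{\left(t \right)} + 4 t^{2} x - 4 t \cosh^{2}{\left(t \right)} + 4 t \cosh{\left(t \right)}.
Matching coefficients of the independent functions:
  [t \cosh{\left(t \right)}]:  A B = 4
  [t \cosh^{2}{\left(t \right)}]:  \frac{A B^{2}}{2} = -4
  [t^{2} x]:  A^{2} = 4
  [t^{3} x^{2}]:  \frac{A^{3}}{2} = -4
  [t^{2} x \cosh{\left(t \right)}]:  A^{2} B = -8
Solving: A = -2, B = -2.
Check against the point condition:
  u(0, 0) = -2  ⟹  B = -2  ✓
Hence u(x, t) = - 2 t x - 2 \cosh{\left(t \right)}.

Answer: u(x, t) = - 2 t x - 2 \cosh{\left(t \right)}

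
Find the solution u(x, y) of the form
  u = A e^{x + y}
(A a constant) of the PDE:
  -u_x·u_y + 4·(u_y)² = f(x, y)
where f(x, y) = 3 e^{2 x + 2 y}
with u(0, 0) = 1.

Substitute the ansatz u = A e^{x + y} into the left-hand side.
Derivatives of the ansatz:
  u_x = A e^{x} e^{y}
  u_y = A e^{x} e^{y}
Term by term:
  -u_x·u_y = - A^{2} e^{2 x} e^{2 y}
  4·(u_y)² = 4 A^{2} e^{2 x} e^{2 y}
So the left-hand side equals
  3 A^{2} e^{2 x} e^{2 y}
This must equal f(x, y) identically; expanded, f = 3 e^{2 x} e^{2 y}.
Matching coefficients of the independent functions:
  [e^{2 x} e^{2 y}]:  3 A^{2} = 3
These equations allow (A) = (-1) or (1).
Impose the point condition(s):
  u(0, 0) = 1  ⟹  A = 1
Only A = 1 satisfies everything.
Hence u(x, y) = e^{x + y}.

Answer: u(x, y) = e^{x + y}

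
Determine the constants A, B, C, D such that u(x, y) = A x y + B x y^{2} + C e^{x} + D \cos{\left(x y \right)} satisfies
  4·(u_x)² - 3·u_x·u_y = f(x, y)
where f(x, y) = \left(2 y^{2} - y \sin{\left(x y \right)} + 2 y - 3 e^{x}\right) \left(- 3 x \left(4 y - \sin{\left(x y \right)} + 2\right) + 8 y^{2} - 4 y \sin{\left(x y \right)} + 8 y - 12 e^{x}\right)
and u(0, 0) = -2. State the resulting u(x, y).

Answer: u(x, y) = 2 x y^{2} + 2 x y - 3 e^{x} + \cos{\left(x y \right)}

Derivation:
Substitute the ansatz u = A x y + B x y^{2} + C e^{x} + D \cos{\left(x y \right)} into the left-hand side.
Derivatives of the ansatz:
  u_x = A y + B y^{2} + C e^{x} - D y \sin{\left(x y \right)}
  u_y = A x + 2 B x y - D x \sin{\left(x y \right)}
Term by term:
  4·(u_x)² = 4 A^{2} y^{2} + 8 A B y^{3} + 8 A C y e^{x} - 8 A D y^{2} \sin{\left(x y \right)} + 4 B^{2} y^{4} + 8 B C y^{2} e^{x} - 8 B D y^{3} \sin{\left(x y \right)} + 4 C^{2} e^{2 x} - 8 C D y e^{x} \sin{\left(x y \right)} + 4 D^{2} y^{2} \sin^{2}{\left(x y \right)}
  -3·u_x·u_y = - 3 A^{2} x y - 9 A B x y^{2} - 3 A C x e^{x} + 6 A D x y \sin{\left(x y \right)} - 6 B^{2} x y^{3} - 6 B C x y e^{x} + 9 B D x y^{2} \sin{\left(x y \right)} + 3 C D x e^{x} \sin{\left(x y \right)} - 3 D^{2} x y \sin^{2}{\left(x y \right)}
So the left-hand side equals
  - 3 A^{2} x y + 4 A^{2} y^{2} - 9 A B x y^{2} + 8 A B y^{3} - 3 A C x e^{x} + 8 A C y e^{x} + 6 A D x y \sin{\left(x y \right)} - 8 A D y^{2} \sin{\left(x y \right)} - 6 B^{2} x y^{3} + 4 B^{2} y^{4} - 6 B C x y e^{x} + 8 B C y^{2} e^{x} + 9 B D x y^{2} \sin{\left(x y \right)} - 8 B D y^{3} \sin{\left(x y \right)} + 4 C^{2} e^{2 x} + 3 C D x e^{x} \sin{\left(x y \right)} - 8 C D y e^{x} \sin{\left(x y \right)} - 3 D^{2} x y \sin^{2}{\left(x y \right)} + 4 D^{2} y^{2} \sin^{2}{\left(x y \right)}
This must equal f(x, y) identically; expanded, f = - 24 x y^{3} + 18 x y^{2} \sin{\left(x y \right)} - 36 x y^{2} + 36 x y e^{x} - 3 x y \sin^{2}{\left(x y \right)} + 12 x y \sin{\left(x y \right)} - 12 x y - 9 x e^{x} \sin{\left(x y \right)} + 18 x e^{x} + 16 y^{4} - 16 y^{3} \sin{\left(x y \right)} + 32 y^{3} - 48 y^{2} e^{x} + 4 y^{2} \sin^{2}{\left(x y \right)} - 16 y^{2} \sin{\left(x y \right)} + 16 y^{2} + 24 y e^{x} \sin{\left(x y \right)} - 48 y e^{x} + 36 e^{2 x}.
Matching coefficients of the independent functions:
(each divided by its leading coefficient; functions giving the same equation are listed together)
  [y^{2}, x y]:  A^{2} - 4 = 0
  [y^{3}, x y^{2}]:  A B - 4 = 0
  [y^{4}, x y^{3}]:  B^{2} - 4 = 0
  [x e^{x}, y e^{x}]:  A C + 6 = 0
  [y^{2} e^{x}, x y e^{x}]:  B C + 6 = 0
  [y^{2} \sin{\left(x y \right)}, x y \sin{\left(x y \right)}]:  A D - 2 = 0
  [y^{2} \sin^{2}{\left(x y \right)}, x y \sin^{2}{\left(x y \right)}]:  D^{2} - 1 = 0
  [y^{3} \sin{\left(x y \right)}, x y^{2} \sin{\left(x y \right)}]:  B D - 2 = 0
  [x e^{x} \sin{\left(x y \right)}, y e^{x} \sin{\left(x y \right)}]:  C D + 3 = 0
  [e^{2 x}]:  C^{2} - 9 = 0
These equations allow (A, B, C, D) = (-2, -2, 3, -1) or (2, 2, -3, 1).
Impose the point condition(s):
  u(0, 0) = -2  ⟹  C + D = -2
Only A = 2, B = 2, C = -3, D = 1 satisfies everything.
Hence u(x, y) = 2 x y^{2} + 2 x y - 3 e^{x} + \cos{\left(x y \right)}.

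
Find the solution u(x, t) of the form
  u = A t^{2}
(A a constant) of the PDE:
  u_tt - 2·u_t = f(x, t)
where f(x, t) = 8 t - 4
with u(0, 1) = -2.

Substitute the ansatz u = A t^{2} into the left-hand side.
Derivatives of the ansatz:
  u_tt = 2 A
  u_t = 2 A t
Term by term:
  u_tt = 2 A
  -2·u_t = - 4 A t
So the left-hand side equals
  - 4 A t + 2 A
This must equal f(x, t) = 8 t - 4 identically.
Matching coefficients of the independent functions:
  [constant term]:  2 A = -4
  [t]:  - 4 A = 8
Solving: A = -2.
Check against the point condition:
  u(0, 1) = -2  ⟹  A = -2  ✓
Hence u(x, t) = - 2 t^{2}.

Answer: u(x, t) = - 2 t^{2}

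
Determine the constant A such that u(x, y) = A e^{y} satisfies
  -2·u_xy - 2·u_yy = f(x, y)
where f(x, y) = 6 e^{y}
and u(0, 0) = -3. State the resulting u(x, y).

Answer: u(x, y) = - 3 e^{y}

Derivation:
Substitute the ansatz u = A e^{y} into the left-hand side.
Derivatives of the ansatz:
  u_xy = 0
  u_yy = A e^{y}
Term by term:
  -2·u_xy = 0
  -2·u_yy = - 2 A e^{y}
So the left-hand side equals
  - 2 A e^{y}
This must equal f(x, y) = 6 e^{y} identically.
Matching coefficients of the independent functions:
  [e^{y}]:  - 2 A = 6
Solving: A = -3.
Check against the point condition:
  u(0, 0) = -3  ⟹  A = -3  ✓
Hence u(x, y) = - 3 e^{y}.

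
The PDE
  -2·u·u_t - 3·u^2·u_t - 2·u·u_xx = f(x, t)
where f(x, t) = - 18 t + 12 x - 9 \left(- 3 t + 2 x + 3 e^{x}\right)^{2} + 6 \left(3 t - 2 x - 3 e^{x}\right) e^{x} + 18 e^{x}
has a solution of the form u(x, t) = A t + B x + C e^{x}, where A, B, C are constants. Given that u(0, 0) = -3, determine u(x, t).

Substitute the ansatz u = A t + B x + C e^{x} into the left-hand side.
Derivatives of the ansatz:
  u_t = A
  u_xx = C e^{x}
Term by term:
  -2·u·u_t = - 2 A^{2} t - 2 A B x - 2 A C e^{x}
  -3·u^2·u_t = - 3 A^{3} t^{2} - 6 A^{2} B t x - 6 A^{2} C t e^{x} - 3 A B^{2} x^{2} - 6 A B C x e^{x} - 3 A C^{2} e^{2 x}
  -2·u·u_xx = - 2 A C t e^{x} - 2 B C x e^{x} - 2 C^{2} e^{2 x}
So the left-hand side equals
  - 3 A^{3} t^{2} - 6 A^{2} B t x - 6 A^{2} C t e^{x} - 2 A^{2} t - 3 A B^{2} x^{2} - 6 A B C x e^{x} - 2 A B x - 3 A C^{2} e^{2 x} - 2 A C t e^{x} - 2 A C e^{x} - 2 B C x e^{x} - 2 C^{2} e^{2 x}
This must equal f(x, t) identically; expanded, f = - 81 t^{2} + 108 t x + 180 t e^{x} - 18 t - 36 x^{2} - 120 x e^{x} + 12 x - 99 e^{2 x} + 18 e^{x}.
Matching coefficients of the independent functions:
  [t]:  - 2 A^{2} = -18
  [t^{2}]:  - 3 A^{3} = -81
  [x]:  - 2 A B = 12
  [x^{2}]:  - 3 A B^{2} = -36
  [t x]:  - 6 A^{2} B = 108
  [t e^{x}]:  - 6 A^{2} C - 2 A C = 180
  [x e^{x}]:  - 6 A B C - 2 B C = -120
  [e^{x}]:  - 2 A C = 18
  [e^{2 x}]:  - 3 A C^{2} - 2 C^{2} = -99
Solving: A = 3, B = -2, C = -3.
Check against the point condition:
  u(0, 0) = -3  ⟹  C = -3  ✓
Hence u(x, t) = 3 t - 2 x - 3 e^{x}.

Answer: u(x, t) = 3 t - 2 x - 3 e^{x}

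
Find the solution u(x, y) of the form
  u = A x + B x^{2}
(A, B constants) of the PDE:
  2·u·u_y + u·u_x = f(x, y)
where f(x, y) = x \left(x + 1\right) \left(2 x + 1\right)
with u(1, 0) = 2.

Substitute the ansatz u = A x + B x^{2} into the left-hand side.
Derivatives of the ansatz:
  u_y = 0
  u_x = A + 2 B x
Term by term:
  2·u·u_y = 0
  u·u_x = A^{2} x + 3 A B x^{2} + 2 B^{2} x^{3}
So the left-hand side equals
  A^{2} x + 3 A B x^{2} + 2 B^{2} x^{3}
This must equal f(x, y) = x \left(x + 1\right) \left(2 x + 1\right) identically.
Matching coefficients of the independent functions:
  [x]:  A^{2} = 1
  [x^{2}]:  3 A B = 3
  [x^{3}]:  2 B^{2} = 2
These equations allow (A, B) = (-1, -1) or (1, 1).
Impose the point condition(s):
  u(1, 0) = 2  ⟹  A + B = 2
Only A = 1, B = 1 satisfies everything.
Hence u(x, y) = x^{2} + x.

Answer: u(x, y) = x^{2} + x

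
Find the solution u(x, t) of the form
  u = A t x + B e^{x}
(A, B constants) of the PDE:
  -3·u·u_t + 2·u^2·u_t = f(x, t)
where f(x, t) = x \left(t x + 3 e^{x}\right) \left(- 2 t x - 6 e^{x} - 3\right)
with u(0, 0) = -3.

Answer: u(x, t) = - t x - 3 e^{x}

Derivation:
Substitute the ansatz u = A t x + B e^{x} into the left-hand side.
Derivatives of the ansatz:
  u_t = A x
Term by term:
  -3·u·u_t = - 3 A^{2} t x^{2} - 3 A B x e^{x}
  2·u^2·u_t = 2 A^{3} t^{2} x^{3} + 4 A^{2} B t x^{2} e^{x} + 2 A B^{2} x e^{2 x}
So the left-hand side equals
  2 A^{3} t^{2} x^{3} + 4 A^{2} B t x^{2} e^{x} - 3 A^{2} t x^{2} + 2 A B^{2} x e^{2 x} - 3 A B x e^{x}
This must equal f(x, t) identically; expanded, f = - 2 t^{2} x^{3} - 12 t x^{2} e^{x} - 3 t x^{2} - 18 x e^{2 x} - 9 x e^{x}.
Matching coefficients of the independent functions:
  [t x^{2}]:  - 3 A^{2} = -3
  [t^{2} x^{3}]:  2 A^{3} = -2
  [x e^{x}]:  - 3 A B = -9
  [x e^{2 x}]:  2 A B^{2} = -18
  [t x^{2} e^{x}]:  4 A^{2} B = -12
Solving: A = -1, B = -3.
Check against the point condition:
  u(0, 0) = -3  ⟹  B = -3  ✓
Hence u(x, t) = - t x - 3 e^{x}.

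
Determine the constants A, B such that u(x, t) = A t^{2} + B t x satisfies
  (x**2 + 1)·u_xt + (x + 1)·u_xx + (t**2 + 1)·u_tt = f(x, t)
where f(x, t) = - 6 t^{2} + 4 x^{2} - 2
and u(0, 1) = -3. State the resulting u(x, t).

Substitute the ansatz u = A t^{2} + B t x into the left-hand side.
Derivatives of the ansatz:
  u_xt = B
  u_xx = 0
  u_tt = 2 A
Term by term:
  (x**2 + 1)·u_xt = B x^{2} + B
  (x + 1)·u_xx = 0
  (t**2 + 1)·u_tt = 2 A t^{2} + 2 A
So the left-hand side equals
  2 A t^{2} + 2 A + B x^{2} + B
This must equal f(x, t) = - 6 t^{2} + 4 x^{2} - 2 identically.
Matching coefficients of the independent functions:
  [constant term]:  2 A + B = -2
  [t^{2}]:  2 A = -6
  [x^{2}]:  B = 4
Solving: A = -3, B = 4.
Check against the point condition:
  u(0, 1) = -3  ⟹  A = -3  ✓
Hence u(x, t) = - 3 t^{2} + 4 t x.

Answer: u(x, t) = - 3 t^{2} + 4 t x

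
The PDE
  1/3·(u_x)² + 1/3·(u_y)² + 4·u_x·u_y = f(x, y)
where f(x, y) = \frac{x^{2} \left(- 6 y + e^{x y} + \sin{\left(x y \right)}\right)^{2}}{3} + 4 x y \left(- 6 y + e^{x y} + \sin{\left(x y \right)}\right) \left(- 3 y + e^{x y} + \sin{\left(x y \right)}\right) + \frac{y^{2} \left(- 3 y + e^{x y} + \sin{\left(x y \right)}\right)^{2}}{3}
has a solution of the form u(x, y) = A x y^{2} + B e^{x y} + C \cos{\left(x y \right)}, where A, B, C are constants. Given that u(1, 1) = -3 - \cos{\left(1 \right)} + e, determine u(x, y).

Substitute the ansatz u = A x y^{2} + B e^{x y} + C \cos{\left(x y \right)} into the left-hand side.
Derivatives of the ansatz:
  u_x = A y^{2} + B y e^{x y} - C y \sin{\left(x y \right)}
  u_y = 2 A x y + B x e^{x y} - C x \sin{\left(x y \right)}
Term by term:
  1/3·(u_x)² = \frac{A^{2} y^{4}}{3} + \frac{2 A B y^{3} e^{x y}}{3} - \frac{2 A C y^{3} \sin{\left(x y \right)}}{3} + \frac{B^{2} y^{2} e^{2 x y}}{3} - \frac{2 B C y^{2} e^{x y} \sin{\left(x y \right)}}{3} + \frac{C^{2} y^{2} \sin^{2}{\left(x y \right)}}{3}
  1/3·(u_y)² = \frac{4 A^{2} x^{2} y^{2}}{3} + \frac{4 A B x^{2} y e^{x y}}{3} - \frac{4 A C x^{2} y \sin{\left(x y \right)}}{3} + \frac{B^{2} x^{2} e^{2 x y}}{3} - \frac{2 B C x^{2} e^{x y} \sin{\left(x y \right)}}{3} + \frac{C^{2} x^{2} \sin^{2}{\left(x y \right)}}{3}
  4·u_x·u_y = 8 A^{2} x y^{3} + 12 A B x y^{2} e^{x y} - 12 A C x y^{2} \sin{\left(x y \right)} + 4 B^{2} x y e^{2 x y} - 8 B C x y e^{x y} \sin{\left(x y \right)} + 4 C^{2} x y \sin^{2}{\left(x y \right)}
So the left-hand side equals
  \frac{4 A^{2} x^{2} y^{2}}{3} + 8 A^{2} x y^{3} + \frac{A^{2} y^{4}}{3} + \frac{4 A B x^{2} y e^{x y}}{3} + 12 A B x y^{2} e^{x y} + \frac{2 A B y^{3} e^{x y}}{3} - \frac{4 A C x^{2} y \sin{\left(x y \right)}}{3} - 12 A C x y^{2} \sin{\left(x y \right)} - \frac{2 A C y^{3} \sin{\left(x y \right)}}{3} + \frac{B^{2} x^{2} e^{2 x y}}{3} + 4 B^{2} x y e^{2 x y} + \frac{B^{2} y^{2} e^{2 x y}}{3} - \frac{2 B C x^{2} e^{x y} \sin{\left(x y \right)}}{3} - 8 B C x y e^{x y} \sin{\left(x y \right)} - \frac{2 B C y^{2} e^{x y} \sin{\left(x y \right)}}{3} + \frac{C^{2} x^{2} \sin^{2}{\left(x y \right)}}{3} + 4 C^{2} x y \sin^{2}{\left(x y \right)} + \frac{C^{2} y^{2} \sin^{2}{\left(x y \right)}}{3}
This must equal f(x, y) identically; expanded, f = 12 x^{2} y^{2} - 4 x^{2} y e^{x y} - 4 x^{2} y \sin{\left(x y \right)} + \frac{x^{2} e^{2 x y}}{3} + \frac{2 x^{2} e^{x y} \sin{\left(x y \right)}}{3} + \frac{x^{2} \sin^{2}{\left(x y \right)}}{3} + 72 x y^{3} - 36 x y^{2} e^{x y} - 36 x y^{2} \sin{\left(x y \right)} + 4 x y e^{2 x y} + 8 x y e^{x y} \sin{\left(x y \right)} + 4 x y \sin^{2}{\left(x y \right)} + 3 y^{4} - 2 y^{3} e^{x y} - 2 y^{3} \sin{\left(x y \right)} + \frac{y^{2} e^{2 x y}}{3} + \frac{2 y^{2} e^{x y} \sin{\left(x y \right)}}{3} + \frac{y^{2} \sin^{2}{\left(x y \right)}}{3}.
Matching coefficients of the independent functions:
(each divided by its leading coefficient; functions giving the same equation are listed together)
  [y^{4}, x y^{3}, x^{2} y^{2}]:  A^{2} - 9 = 0
  [x^{2} e^{2 x y}, y^{2} e^{2 x y}, x y e^{2 x y}]:  B^{2} - 1 = 0
  [x^{2} \sin^{2}{\left(x y \right)}, y^{2} \sin^{2}{\left(x y \right)}, x y \sin^{2}{\left(x y \right)}]:  C^{2} - 1 = 0
  [y^{3} e^{x y}, x y^{2} e^{x y}, x^{2} y e^{x y}]:  A B + 3 = 0
  [y^{3} \sin{\left(x y \right)}, x y^{2} \sin{\left(x y \right)}, x^{2} y \sin{\left(x y \right)}]:  A C - 3 = 0
  [x^{2} e^{x y} \sin{\left(x y \right)}, y^{2} e^{x y} \sin{\left(x y \right)}, x y e^{x y} \sin{\left(x y \right)}]:  B C + 1 = 0
These equations allow (A, B, C) = (-3, 1, -1) or (3, -1, 1).
Impose the point condition(s):
  u(1, 1) = -3 - \cos{\left(1 \right)} + e  ⟹  A + e B + C \cos{\left(1 \right)} = -3 - \cos{\left(1 \right)} + e
Only A = -3, B = 1, C = -1 satisfies everything.
Hence u(x, y) = - 3 x y^{2} + e^{x y} - \cos{\left(x y \right)}.

Answer: u(x, y) = - 3 x y^{2} + e^{x y} - \cos{\left(x y \right)}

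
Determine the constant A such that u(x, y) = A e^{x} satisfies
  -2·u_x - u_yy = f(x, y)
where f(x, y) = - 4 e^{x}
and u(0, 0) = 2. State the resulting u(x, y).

Substitute the ansatz u = A e^{x} into the left-hand side.
Derivatives of the ansatz:
  u_x = A e^{x}
  u_yy = 0
Term by term:
  -2·u_x = - 2 A e^{x}
  -u_yy = 0
So the left-hand side equals
  - 2 A e^{x}
This must equal f(x, y) = - 4 e^{x} identically.
Matching coefficients of the independent functions:
  [e^{x}]:  - 2 A = -4
Solving: A = 2.
Check against the point condition:
  u(0, 0) = 2  ⟹  A = 2  ✓
Hence u(x, y) = 2 e^{x}.

Answer: u(x, y) = 2 e^{x}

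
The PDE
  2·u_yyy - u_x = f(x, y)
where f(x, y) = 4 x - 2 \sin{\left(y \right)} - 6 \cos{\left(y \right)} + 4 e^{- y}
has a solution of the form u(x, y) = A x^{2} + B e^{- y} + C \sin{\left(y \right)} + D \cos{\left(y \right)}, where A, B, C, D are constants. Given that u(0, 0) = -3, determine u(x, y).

Substitute the ansatz u = A x^{2} + B e^{- y} + C \sin{\left(y \right)} + D \cos{\left(y \right)} into the left-hand side.
Derivatives of the ansatz:
  u_yyy = - B e^{- y} - C \cos{\left(y \right)} + D \sin{\left(y \right)}
  u_x = 2 A x
Term by term:
  2·u_yyy = - 2 B e^{- y} - 2 C \cos{\left(y \right)} + 2 D \sin{\left(y \right)}
  -u_x = - 2 A x
So the left-hand side equals
  - 2 A x - 2 B e^{- y} - 2 C \cos{\left(y \right)} + 2 D \sin{\left(y \right)}
This must equal f(x, y) = 4 x - 2 \sin{\left(y \right)} - 6 \cos{\left(y \right)} + 4 e^{- y} identically.
Matching coefficients of the independent functions:
  [x]:  - 2 A = 4
  [e^{- y}]:  - 2 B = 4
  [\sin{\left(y \right)}]:  2 D = -2
  [\cos{\left(y \right)}]:  - 2 C = -6
Solving: A = -2, B = -2, C = 3, D = -1.
Check against the point condition:
  u(0, 0) = -3  ⟹  B + D = -3  ✓
Hence u(x, y) = - 2 x^{2} + 3 \sin{\left(y \right)} - \cos{\left(y \right)} - 2 e^{- y}.

Answer: u(x, y) = - 2 x^{2} + 3 \sin{\left(y \right)} - \cos{\left(y \right)} - 2 e^{- y}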